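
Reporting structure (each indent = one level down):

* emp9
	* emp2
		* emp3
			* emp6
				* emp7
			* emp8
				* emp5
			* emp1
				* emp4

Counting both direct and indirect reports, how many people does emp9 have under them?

8

emp9 directly manages emp2. Under emp2: emp3, emp1, emp4, emp8, emp5, emp6, emp7 (7). That's 8 in total.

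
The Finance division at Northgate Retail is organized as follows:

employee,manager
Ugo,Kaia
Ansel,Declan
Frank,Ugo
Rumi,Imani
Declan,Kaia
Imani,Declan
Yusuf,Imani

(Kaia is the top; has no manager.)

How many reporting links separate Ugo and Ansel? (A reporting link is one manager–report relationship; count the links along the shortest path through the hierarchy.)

Ugo is 1 level below Kaia, and Ansel is 2 levels below Kaia (their lowest common manager). The shortest path runs up from Ugo to Kaia and back down to Ansel: 1 + 2 = 3 links.

3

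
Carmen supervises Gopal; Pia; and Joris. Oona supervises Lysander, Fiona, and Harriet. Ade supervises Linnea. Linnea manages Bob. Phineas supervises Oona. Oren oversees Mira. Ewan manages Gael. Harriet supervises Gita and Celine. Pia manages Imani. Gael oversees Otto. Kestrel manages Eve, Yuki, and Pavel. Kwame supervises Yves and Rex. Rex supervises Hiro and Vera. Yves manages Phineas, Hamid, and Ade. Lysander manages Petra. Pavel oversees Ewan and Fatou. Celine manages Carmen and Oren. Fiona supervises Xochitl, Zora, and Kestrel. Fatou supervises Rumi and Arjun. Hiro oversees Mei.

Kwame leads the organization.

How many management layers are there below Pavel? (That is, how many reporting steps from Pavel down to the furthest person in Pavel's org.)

3

The longest chain under Pavel runs Pavel → Ewan → Gael → Otto, which is 3 levels below Pavel.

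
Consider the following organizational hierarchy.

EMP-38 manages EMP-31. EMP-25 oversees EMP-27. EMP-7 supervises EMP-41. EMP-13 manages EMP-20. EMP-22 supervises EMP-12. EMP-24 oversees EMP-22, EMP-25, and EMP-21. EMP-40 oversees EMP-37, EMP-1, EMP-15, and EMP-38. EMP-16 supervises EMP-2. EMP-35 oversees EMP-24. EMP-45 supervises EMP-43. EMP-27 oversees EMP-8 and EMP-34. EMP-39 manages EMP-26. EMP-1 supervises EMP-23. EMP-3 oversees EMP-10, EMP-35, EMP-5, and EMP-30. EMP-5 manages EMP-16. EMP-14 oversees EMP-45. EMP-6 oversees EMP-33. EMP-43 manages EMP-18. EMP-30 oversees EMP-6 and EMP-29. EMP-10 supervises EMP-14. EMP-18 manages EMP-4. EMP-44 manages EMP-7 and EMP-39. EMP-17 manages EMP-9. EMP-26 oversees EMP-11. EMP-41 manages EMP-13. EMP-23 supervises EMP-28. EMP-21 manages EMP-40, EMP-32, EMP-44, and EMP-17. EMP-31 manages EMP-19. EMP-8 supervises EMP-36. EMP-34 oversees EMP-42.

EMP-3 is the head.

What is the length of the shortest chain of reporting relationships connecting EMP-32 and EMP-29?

6

EMP-32 is 4 levels below EMP-3, and EMP-29 is 2 levels below EMP-3 (their lowest common manager). The shortest path runs up from EMP-32 to EMP-3 and back down to EMP-29: 4 + 2 = 6 links.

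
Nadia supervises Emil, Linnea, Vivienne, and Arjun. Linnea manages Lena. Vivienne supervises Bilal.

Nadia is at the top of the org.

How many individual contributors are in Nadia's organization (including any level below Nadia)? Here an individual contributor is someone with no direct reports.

The people in Nadia's organization with no one reporting to them are Arjun, Bilal, Lena, Emil. That is 4.

4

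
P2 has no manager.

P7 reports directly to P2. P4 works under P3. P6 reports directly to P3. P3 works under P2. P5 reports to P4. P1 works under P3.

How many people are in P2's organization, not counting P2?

6

P2 directly manages P3, P7. Under P3: P6, P1, P4, P5 (4). P7 has no reports. So P2's organization is 2 direct reports plus everyone under them: 5 + 1 = 6.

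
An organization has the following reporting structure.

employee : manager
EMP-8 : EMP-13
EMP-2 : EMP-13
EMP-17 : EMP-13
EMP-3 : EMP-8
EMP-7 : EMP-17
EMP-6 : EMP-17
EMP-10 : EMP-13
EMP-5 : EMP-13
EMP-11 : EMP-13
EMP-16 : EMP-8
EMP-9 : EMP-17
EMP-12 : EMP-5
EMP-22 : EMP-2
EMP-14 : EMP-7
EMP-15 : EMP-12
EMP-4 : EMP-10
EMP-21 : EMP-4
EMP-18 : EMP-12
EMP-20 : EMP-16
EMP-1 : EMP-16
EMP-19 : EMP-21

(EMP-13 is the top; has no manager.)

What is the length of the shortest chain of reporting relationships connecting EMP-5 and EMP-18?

EMP-18 is in EMP-5's organization: the chain from EMP-18 up to EMP-5 is EMP-18 → EMP-12 → EMP-5, which is 2 links.

2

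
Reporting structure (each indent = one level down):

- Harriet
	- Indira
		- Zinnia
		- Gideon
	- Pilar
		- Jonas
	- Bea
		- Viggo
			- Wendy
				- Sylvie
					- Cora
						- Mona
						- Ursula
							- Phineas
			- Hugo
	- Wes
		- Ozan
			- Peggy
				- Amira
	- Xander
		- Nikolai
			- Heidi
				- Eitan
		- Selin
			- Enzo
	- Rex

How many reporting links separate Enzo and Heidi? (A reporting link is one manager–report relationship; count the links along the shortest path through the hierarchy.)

4

Enzo is 2 levels below Xander, and Heidi is 2 levels below Xander (their lowest common manager). The shortest path runs up from Enzo to Xander and back down to Heidi: 2 + 2 = 4 links.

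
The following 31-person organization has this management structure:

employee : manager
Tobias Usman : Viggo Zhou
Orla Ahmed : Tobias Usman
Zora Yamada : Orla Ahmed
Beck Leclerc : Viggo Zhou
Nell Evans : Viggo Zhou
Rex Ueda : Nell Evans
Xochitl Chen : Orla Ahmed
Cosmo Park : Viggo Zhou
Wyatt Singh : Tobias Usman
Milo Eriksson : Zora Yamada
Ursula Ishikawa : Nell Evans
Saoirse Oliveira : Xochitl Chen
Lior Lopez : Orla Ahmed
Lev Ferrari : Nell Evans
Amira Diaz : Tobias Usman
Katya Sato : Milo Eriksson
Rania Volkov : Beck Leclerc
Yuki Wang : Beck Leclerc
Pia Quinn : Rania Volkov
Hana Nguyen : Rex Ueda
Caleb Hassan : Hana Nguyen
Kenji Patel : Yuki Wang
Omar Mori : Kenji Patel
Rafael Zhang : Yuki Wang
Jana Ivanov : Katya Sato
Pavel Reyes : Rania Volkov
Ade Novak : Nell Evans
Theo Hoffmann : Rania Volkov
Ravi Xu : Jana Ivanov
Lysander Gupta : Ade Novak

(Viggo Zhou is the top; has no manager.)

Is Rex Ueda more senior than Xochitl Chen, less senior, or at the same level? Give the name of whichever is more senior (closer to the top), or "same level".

Rex Ueda is 2 levels below Viggo Zhou; Xochitl Chen is 3. Rex Ueda is higher.

Rex Ueda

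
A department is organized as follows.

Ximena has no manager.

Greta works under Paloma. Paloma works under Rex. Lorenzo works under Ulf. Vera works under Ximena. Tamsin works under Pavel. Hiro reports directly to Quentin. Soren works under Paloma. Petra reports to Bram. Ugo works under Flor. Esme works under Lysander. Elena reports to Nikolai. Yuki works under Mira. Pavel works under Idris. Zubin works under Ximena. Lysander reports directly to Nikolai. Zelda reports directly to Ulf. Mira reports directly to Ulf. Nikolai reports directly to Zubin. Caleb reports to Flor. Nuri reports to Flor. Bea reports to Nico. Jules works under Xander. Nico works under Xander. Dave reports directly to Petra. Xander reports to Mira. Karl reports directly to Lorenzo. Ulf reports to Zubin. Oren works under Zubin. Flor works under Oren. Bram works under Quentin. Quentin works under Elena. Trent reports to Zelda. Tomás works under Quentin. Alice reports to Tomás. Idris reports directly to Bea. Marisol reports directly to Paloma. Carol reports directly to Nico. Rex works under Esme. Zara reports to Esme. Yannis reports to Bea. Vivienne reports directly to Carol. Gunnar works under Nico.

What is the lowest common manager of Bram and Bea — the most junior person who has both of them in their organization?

Bram's chain of managers is Quentin, Elena, Nikolai, Zubin, Ximena. Bea's chain of managers is Nico, Xander, Mira, Ulf, Zubin, Ximena. The first manager that appears in both chains is Zubin.

Zubin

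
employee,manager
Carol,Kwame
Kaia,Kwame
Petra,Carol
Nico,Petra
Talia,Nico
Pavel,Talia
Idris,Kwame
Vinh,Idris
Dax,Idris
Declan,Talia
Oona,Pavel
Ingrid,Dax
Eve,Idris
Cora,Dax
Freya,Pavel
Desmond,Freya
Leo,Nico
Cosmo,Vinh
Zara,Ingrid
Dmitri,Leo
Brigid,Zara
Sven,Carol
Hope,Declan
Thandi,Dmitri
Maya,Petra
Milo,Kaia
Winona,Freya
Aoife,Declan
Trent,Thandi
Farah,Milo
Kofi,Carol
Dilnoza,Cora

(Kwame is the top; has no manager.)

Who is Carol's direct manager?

Kwame

Carol reports directly to Kwame.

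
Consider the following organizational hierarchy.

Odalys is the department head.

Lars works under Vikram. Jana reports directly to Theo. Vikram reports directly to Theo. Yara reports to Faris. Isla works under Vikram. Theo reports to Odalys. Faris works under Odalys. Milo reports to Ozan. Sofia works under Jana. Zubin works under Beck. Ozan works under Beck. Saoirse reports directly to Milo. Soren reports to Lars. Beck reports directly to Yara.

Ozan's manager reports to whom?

Yara

Ozan reports to Beck, and Beck reports to Yara. So Ozan's skip-level manager is Yara.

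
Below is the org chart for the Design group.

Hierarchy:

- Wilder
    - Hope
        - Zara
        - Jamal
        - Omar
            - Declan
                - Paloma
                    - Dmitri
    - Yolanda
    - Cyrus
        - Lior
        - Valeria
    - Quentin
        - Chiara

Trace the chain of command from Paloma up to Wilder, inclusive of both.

Paloma reports to Declan. Declan reports to Omar. Omar reports to Hope. Hope reports to Wilder. Wilder is at the top.

Paloma -> Declan -> Omar -> Hope -> Wilder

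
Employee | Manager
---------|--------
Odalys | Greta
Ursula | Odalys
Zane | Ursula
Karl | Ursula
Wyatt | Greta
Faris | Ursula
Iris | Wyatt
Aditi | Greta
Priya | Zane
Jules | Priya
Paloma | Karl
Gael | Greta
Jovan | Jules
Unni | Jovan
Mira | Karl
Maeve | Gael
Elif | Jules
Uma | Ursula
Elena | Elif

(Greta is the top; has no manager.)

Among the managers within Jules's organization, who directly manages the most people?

Jules

Direct-report counts within Jules's organization: Jules has 2; Elif has 1; Jovan has 1. The largest is 2, held by Jules.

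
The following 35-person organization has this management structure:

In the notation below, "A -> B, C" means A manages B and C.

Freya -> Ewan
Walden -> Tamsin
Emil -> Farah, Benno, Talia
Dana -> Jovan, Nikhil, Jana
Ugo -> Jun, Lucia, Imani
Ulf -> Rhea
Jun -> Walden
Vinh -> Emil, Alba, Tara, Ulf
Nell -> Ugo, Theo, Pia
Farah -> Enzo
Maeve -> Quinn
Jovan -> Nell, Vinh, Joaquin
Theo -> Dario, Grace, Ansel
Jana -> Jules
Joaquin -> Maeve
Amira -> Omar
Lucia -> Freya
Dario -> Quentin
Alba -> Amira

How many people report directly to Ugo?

3

Ugo directly manages Jun, Lucia, Imani. That is 3 direct reports.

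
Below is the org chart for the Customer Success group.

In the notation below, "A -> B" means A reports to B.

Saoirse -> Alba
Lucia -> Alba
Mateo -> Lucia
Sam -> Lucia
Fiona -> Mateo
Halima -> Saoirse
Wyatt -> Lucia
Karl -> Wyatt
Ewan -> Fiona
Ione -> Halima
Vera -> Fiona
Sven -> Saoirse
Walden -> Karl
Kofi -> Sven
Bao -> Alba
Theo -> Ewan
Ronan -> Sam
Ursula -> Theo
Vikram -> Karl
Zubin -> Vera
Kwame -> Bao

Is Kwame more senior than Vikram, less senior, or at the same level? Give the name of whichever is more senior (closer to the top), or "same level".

Kwame is 2 levels below Alba; Vikram is 4. Kwame is higher.

Kwame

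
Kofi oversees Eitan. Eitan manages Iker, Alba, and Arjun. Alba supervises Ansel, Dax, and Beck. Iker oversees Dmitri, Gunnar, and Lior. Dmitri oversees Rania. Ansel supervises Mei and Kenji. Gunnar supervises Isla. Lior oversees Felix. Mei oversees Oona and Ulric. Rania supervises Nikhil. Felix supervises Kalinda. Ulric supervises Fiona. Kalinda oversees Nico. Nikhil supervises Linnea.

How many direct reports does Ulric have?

1

Ulric directly manages Fiona. That is 1 direct report.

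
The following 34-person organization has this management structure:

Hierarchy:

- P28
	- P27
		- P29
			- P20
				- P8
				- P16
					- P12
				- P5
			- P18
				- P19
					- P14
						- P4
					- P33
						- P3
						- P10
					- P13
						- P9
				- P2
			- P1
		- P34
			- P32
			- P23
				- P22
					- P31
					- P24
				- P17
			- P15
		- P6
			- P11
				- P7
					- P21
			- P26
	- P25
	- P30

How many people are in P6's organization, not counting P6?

4

P6 directly manages P11, P26. Under P11: P7, P21 (2). P26 has no reports. So P6's organization is 2 direct reports plus everyone under them: 3 + 1 = 4.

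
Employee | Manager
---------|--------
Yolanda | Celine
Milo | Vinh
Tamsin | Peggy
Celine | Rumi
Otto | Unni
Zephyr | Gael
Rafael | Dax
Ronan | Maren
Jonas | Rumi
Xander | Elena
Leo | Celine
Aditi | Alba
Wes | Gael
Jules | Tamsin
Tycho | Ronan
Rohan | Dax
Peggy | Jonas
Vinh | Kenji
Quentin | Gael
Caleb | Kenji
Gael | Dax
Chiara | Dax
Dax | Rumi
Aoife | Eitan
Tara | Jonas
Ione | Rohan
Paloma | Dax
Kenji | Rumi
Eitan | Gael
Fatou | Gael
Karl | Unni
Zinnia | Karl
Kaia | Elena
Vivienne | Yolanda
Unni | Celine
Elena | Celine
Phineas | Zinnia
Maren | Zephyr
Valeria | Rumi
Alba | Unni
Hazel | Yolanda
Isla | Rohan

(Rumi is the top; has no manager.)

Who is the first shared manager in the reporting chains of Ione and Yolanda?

Rumi

Ione's chain of managers is Rohan, Dax, Rumi. Yolanda's chain of managers is Celine, Rumi. The first manager that appears in both chains is Rumi.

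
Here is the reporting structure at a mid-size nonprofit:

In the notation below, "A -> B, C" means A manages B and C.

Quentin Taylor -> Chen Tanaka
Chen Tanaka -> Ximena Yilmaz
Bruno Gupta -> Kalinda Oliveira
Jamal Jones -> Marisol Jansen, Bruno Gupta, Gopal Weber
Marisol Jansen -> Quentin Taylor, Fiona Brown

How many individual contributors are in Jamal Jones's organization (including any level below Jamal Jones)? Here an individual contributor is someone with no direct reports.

4

The people in Jamal Jones's organization with no one reporting to them are Gopal Weber, Kalinda Oliveira, Fiona Brown, Ximena Yilmaz. That is 4.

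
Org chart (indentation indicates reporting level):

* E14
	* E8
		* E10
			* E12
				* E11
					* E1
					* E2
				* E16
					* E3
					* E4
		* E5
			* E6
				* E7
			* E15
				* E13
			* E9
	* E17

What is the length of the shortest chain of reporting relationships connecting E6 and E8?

2

E6 is in E8's organization: the chain from E6 up to E8 is E6 → E5 → E8, which is 2 links.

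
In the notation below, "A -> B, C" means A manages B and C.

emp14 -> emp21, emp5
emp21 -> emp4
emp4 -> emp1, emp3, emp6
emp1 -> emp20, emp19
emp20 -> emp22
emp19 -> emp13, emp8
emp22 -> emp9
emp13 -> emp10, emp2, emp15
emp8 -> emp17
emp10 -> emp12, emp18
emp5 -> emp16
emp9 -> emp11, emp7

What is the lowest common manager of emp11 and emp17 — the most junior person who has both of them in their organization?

emp11's chain of managers is emp9, emp22, emp20, emp1, emp4, emp21, emp14. emp17's chain of managers is emp8, emp19, emp1, emp4, emp21, emp14. The first manager that appears in both chains is emp1.

emp1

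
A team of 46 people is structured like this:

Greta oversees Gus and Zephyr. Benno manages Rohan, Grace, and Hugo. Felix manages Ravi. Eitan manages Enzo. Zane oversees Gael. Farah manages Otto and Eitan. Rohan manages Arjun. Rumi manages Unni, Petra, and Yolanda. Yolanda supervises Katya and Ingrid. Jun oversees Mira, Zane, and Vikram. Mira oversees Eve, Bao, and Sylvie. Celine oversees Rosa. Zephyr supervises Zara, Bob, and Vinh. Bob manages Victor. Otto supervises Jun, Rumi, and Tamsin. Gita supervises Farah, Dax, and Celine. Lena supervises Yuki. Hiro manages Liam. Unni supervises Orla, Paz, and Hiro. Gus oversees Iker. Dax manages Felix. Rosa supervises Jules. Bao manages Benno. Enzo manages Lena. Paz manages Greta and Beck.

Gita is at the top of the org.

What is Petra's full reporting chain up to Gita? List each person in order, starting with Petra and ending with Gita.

Petra -> Rumi -> Otto -> Farah -> Gita

Petra reports to Rumi. Rumi reports to Otto. Otto reports to Farah. Farah reports to Gita. Gita is at the top.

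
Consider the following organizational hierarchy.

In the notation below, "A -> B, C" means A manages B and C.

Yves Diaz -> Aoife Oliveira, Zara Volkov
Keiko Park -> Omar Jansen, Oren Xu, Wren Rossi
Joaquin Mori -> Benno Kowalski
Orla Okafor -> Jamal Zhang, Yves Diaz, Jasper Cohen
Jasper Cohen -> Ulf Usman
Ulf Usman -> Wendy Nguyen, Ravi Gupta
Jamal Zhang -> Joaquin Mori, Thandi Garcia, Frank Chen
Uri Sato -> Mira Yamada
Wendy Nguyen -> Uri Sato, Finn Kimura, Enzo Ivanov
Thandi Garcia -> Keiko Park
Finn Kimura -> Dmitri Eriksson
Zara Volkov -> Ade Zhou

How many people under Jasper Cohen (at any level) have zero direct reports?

The people in Jasper Cohen's organization with no one reporting to them are Ravi Gupta, Enzo Ivanov, Dmitri Eriksson, Mira Yamada. That is 4.

4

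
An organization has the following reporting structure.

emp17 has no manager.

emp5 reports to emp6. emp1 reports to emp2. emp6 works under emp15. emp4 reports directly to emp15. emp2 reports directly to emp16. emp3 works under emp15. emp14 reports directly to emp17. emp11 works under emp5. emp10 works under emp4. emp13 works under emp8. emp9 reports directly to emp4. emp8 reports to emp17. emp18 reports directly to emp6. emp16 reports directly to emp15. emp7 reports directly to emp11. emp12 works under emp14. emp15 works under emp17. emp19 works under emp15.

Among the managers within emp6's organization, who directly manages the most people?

emp6

Direct-report counts within emp6's organization: emp6 has 2; emp5 has 1; emp11 has 1. The largest is 2, held by emp6.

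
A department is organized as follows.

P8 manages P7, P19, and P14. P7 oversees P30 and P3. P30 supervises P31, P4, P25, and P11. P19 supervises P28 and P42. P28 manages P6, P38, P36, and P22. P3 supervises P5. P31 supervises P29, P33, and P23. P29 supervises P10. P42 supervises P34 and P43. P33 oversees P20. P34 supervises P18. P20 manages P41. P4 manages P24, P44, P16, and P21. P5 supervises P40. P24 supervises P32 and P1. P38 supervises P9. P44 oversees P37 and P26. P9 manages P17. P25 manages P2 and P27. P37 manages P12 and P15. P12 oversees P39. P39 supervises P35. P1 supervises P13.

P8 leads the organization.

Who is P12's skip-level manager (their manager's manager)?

P44

P12 reports to P37, and P37 reports to P44. So P12's skip-level manager is P44.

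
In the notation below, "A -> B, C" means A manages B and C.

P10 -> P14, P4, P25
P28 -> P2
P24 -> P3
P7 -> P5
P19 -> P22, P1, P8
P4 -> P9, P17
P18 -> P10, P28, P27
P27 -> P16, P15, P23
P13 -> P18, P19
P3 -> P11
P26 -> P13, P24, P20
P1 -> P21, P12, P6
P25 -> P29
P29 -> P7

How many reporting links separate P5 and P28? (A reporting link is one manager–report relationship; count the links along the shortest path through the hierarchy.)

P5 is 5 levels below P18, and P28 is 1 level below P18 (their lowest common manager). The shortest path runs up from P5 to P18 and back down to P28: 5 + 1 = 6 links.

6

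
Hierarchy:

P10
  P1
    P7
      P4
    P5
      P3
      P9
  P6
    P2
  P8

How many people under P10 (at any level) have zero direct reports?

5

The people in P10's organization with no one reporting to them are P8, P2, P9, P3, P4. That is 5.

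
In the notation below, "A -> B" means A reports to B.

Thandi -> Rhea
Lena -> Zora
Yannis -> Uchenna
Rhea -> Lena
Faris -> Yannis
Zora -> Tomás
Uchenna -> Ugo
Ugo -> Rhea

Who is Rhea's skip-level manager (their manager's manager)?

Rhea reports to Lena, and Lena reports to Zora. So Rhea's skip-level manager is Zora.

Zora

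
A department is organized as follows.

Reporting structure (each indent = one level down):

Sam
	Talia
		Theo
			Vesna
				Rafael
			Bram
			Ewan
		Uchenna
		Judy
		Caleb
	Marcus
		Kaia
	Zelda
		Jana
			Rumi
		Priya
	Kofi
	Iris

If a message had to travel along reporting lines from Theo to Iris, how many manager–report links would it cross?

Theo is 2 levels below Sam, and Iris is 1 level below Sam (their lowest common manager). The shortest path runs up from Theo to Sam and back down to Iris: 2 + 1 = 3 links.

3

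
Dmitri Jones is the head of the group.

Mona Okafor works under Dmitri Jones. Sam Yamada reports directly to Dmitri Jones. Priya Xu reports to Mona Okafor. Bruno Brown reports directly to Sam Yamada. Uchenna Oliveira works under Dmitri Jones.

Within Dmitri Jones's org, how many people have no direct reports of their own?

3

The people in Dmitri Jones's organization with no one reporting to them are Uchenna Oliveira, Bruno Brown, Priya Xu. That is 3.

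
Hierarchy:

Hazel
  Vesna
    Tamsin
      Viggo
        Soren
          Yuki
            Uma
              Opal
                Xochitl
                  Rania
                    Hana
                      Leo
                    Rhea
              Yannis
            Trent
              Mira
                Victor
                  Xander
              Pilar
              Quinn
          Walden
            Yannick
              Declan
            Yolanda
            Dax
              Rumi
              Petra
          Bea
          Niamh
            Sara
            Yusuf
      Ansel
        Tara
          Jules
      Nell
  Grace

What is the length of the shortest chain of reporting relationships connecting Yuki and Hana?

Hana is in Yuki's organization: the chain from Hana up to Yuki is Hana → Rania → Xochitl → Opal → Uma → Yuki, which is 5 links.

5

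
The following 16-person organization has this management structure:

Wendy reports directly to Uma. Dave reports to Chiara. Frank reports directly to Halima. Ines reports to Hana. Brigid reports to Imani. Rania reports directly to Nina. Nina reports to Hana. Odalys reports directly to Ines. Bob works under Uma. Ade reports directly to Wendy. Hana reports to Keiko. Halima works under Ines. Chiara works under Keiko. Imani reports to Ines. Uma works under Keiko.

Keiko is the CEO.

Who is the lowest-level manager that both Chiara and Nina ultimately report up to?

Keiko

Chiara's chain of managers is Keiko. Nina's chain of managers is Hana, Keiko. The first manager that appears in both chains is Keiko.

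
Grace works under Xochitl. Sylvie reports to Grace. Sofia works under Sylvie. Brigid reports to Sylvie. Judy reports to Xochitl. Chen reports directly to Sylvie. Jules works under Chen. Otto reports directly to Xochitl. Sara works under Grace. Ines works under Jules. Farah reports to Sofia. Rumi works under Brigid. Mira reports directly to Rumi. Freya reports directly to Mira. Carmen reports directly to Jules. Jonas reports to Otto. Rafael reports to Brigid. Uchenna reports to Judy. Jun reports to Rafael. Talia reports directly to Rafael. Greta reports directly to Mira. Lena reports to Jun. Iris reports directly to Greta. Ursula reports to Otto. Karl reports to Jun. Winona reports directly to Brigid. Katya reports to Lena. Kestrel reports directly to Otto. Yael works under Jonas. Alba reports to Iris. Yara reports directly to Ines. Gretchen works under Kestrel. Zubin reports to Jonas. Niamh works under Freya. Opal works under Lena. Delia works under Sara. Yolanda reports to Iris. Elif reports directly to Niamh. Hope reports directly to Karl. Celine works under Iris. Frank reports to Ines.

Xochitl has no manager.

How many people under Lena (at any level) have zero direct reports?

2

The people in Lena's organization with no one reporting to them are Opal, Katya. That is 2.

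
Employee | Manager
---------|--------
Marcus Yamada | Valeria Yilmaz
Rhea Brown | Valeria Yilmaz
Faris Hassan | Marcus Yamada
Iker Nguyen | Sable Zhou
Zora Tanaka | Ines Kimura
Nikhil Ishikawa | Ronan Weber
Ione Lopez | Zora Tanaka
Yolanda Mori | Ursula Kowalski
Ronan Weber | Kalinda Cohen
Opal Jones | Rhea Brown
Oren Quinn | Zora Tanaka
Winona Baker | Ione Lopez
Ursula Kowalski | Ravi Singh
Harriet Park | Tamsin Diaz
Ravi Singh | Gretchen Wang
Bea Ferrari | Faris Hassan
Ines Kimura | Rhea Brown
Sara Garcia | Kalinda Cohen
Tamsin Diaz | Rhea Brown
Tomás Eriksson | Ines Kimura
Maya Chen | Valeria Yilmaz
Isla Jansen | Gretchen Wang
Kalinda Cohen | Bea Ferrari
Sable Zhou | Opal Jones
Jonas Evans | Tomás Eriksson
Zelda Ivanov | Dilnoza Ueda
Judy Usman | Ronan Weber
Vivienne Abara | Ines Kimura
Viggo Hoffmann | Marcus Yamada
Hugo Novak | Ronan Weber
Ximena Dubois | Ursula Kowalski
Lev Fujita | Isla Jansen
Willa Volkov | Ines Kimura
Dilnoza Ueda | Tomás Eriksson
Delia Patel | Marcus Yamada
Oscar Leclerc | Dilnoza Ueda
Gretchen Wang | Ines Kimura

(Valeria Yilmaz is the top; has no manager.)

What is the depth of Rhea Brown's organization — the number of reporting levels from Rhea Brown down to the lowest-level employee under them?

The longest chain under Rhea Brown runs Rhea Brown → Ines Kimura → Gretchen Wang → Ravi Singh → Ursula Kowalski → Ximena Dubois, which is 5 levels below Rhea Brown.

5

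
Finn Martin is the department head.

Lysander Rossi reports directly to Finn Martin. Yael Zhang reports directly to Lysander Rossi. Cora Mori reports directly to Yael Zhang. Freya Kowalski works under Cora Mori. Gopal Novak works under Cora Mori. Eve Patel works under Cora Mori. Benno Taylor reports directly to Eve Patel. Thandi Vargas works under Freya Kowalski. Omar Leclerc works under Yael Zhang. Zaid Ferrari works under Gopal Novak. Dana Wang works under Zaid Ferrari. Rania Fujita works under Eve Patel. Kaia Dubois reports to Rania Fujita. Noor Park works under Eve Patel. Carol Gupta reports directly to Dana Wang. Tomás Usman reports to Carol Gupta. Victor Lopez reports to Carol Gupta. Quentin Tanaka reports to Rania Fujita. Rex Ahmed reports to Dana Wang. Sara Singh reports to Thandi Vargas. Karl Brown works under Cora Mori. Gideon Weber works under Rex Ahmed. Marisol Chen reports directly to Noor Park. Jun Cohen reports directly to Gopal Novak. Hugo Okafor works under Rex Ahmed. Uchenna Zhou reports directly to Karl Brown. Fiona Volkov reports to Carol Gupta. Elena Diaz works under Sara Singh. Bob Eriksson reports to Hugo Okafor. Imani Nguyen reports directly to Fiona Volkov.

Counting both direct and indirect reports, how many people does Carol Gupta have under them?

Carol Gupta directly manages Tomás Usman, Victor Lopez, Fiona Volkov. Tomás Usman has no reports. Victor Lopez has no reports. Under Fiona Volkov: Imani Nguyen (1). So Carol Gupta's organization is 3 direct reports plus everyone under them: 1 + 1 + 2 = 4.

4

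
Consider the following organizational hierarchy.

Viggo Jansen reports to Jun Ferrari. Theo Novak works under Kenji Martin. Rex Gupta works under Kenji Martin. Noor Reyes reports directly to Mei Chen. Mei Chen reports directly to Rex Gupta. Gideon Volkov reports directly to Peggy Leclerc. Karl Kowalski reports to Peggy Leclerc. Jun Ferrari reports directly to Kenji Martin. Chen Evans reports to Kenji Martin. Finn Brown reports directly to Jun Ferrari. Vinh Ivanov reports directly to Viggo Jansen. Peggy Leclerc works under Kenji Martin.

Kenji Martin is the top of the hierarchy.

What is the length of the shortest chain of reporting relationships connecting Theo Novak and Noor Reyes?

Theo Novak is 1 level below Kenji Martin, and Noor Reyes is 3 levels below Kenji Martin (their lowest common manager). The shortest path runs up from Theo Novak to Kenji Martin and back down to Noor Reyes: 1 + 3 = 4 links.

4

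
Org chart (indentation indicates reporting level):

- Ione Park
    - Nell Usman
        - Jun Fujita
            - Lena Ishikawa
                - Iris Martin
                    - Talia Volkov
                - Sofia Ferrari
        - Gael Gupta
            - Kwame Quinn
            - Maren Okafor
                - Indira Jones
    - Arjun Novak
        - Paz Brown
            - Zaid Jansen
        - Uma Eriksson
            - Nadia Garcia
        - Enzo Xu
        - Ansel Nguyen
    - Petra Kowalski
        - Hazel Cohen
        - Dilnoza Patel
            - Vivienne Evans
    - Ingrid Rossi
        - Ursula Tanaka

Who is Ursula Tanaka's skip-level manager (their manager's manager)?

Ione Park

Ursula Tanaka reports to Ingrid Rossi, and Ingrid Rossi reports to Ione Park. So Ursula Tanaka's skip-level manager is Ione Park.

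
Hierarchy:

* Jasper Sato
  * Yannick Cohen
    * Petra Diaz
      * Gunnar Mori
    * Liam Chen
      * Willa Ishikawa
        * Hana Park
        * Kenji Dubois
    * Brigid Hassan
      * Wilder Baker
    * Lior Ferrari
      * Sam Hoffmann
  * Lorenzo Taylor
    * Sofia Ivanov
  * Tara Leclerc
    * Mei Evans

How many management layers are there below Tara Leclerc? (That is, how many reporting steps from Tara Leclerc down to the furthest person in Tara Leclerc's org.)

The longest chain under Tara Leclerc runs Tara Leclerc → Mei Evans, which is 1 level below Tara Leclerc.

1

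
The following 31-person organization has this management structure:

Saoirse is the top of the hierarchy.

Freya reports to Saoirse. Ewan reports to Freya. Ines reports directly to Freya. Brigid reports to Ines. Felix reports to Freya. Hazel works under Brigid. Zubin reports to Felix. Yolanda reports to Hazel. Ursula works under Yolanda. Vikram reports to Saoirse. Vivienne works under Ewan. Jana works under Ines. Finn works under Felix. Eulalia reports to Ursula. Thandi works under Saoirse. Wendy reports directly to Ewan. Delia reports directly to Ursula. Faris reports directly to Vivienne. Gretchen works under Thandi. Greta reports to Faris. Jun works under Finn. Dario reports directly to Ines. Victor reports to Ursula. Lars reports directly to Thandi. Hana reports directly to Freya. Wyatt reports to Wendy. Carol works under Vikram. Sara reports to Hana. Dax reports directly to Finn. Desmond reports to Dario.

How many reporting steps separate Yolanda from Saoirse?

5

Chain from Yolanda up to Saoirse: Yolanda → Hazel → Brigid → Ines → Freya → Saoirse. That is 5 steps up, so Yolanda is 5 levels below Saoirse.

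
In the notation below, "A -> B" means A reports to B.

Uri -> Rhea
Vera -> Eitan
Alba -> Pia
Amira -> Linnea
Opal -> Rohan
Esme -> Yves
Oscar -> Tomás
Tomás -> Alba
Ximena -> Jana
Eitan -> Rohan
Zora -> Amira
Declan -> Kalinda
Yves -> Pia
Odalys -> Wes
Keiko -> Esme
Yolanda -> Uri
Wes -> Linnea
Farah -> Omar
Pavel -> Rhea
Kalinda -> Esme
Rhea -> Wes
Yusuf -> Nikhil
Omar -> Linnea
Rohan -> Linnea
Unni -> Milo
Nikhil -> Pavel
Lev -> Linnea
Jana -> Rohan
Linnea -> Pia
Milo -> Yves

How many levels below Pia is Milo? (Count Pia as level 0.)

Chain from Milo up to Pia: Milo → Yves → Pia. That is 2 steps up, so Milo is 2 levels below Pia.

2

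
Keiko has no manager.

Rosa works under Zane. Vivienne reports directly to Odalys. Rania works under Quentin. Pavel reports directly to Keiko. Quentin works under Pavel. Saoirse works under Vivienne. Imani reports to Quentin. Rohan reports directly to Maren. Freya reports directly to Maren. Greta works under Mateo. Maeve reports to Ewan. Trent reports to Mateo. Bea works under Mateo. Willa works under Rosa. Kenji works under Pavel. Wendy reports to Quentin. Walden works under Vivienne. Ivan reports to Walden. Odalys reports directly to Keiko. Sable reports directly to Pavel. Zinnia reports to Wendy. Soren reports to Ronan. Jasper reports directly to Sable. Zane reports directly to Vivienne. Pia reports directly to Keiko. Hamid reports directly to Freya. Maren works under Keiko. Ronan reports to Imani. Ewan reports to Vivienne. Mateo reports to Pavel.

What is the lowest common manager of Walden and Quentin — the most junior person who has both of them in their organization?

Walden's chain of managers is Vivienne, Odalys, Keiko. Quentin's chain of managers is Pavel, Keiko. The first manager that appears in both chains is Keiko.

Keiko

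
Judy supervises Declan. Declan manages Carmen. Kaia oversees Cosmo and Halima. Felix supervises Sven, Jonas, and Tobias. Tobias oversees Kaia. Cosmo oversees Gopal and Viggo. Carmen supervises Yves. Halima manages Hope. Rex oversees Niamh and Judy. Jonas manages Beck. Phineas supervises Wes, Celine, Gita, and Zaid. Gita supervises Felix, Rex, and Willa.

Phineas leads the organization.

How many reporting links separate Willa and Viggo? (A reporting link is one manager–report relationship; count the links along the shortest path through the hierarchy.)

Willa is 1 level below Gita, and Viggo is 5 levels below Gita (their lowest common manager). The shortest path runs up from Willa to Gita and back down to Viggo: 1 + 5 = 6 links.

6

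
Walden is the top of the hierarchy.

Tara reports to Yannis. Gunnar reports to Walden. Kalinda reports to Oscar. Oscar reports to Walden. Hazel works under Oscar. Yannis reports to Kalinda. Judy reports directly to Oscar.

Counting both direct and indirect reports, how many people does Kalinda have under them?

2

Kalinda directly manages Yannis. Under Yannis: Tara (1). That's 2 in total.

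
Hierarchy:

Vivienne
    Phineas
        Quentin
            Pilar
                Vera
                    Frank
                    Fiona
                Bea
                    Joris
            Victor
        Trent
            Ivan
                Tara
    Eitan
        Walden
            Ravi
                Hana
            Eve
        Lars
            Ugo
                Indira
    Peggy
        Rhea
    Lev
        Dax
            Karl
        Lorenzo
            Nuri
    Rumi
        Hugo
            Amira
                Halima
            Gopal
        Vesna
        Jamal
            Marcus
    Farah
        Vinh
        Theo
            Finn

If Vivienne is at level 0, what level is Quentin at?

Chain from Quentin up to Vivienne: Quentin → Phineas → Vivienne. That is 2 steps up, so Quentin is 2 levels below Vivienne.

2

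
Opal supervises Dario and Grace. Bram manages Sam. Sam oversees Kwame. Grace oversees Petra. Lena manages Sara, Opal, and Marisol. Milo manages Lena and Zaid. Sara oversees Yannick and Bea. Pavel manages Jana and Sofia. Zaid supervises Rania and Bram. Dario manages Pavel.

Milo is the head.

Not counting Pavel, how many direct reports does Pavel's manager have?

0

Pavel reports to Dario, and Dario has no other direct reports. Pavel has 0 peers.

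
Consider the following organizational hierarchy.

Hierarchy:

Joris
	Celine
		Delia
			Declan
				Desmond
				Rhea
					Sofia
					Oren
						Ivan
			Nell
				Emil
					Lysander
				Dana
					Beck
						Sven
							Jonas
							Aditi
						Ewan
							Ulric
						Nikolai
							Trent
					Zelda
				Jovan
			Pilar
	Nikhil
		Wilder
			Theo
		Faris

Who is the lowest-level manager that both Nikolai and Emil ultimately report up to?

Nikolai's chain of managers is Beck, Dana, Nell, Delia, Celine, Joris. Emil's chain of managers is Nell, Delia, Celine, Joris. The first manager that appears in both chains is Nell.

Nell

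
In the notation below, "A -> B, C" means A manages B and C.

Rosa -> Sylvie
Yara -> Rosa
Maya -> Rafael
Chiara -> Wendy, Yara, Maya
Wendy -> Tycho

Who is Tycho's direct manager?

Wendy

Tycho reports directly to Wendy.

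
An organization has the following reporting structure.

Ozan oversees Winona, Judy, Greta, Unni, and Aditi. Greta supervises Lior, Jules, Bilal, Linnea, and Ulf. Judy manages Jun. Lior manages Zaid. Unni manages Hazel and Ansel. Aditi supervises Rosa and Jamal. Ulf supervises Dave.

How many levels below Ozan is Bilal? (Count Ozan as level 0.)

2

Chain from Bilal up to Ozan: Bilal → Greta → Ozan. That is 2 steps up, so Bilal is 2 levels below Ozan.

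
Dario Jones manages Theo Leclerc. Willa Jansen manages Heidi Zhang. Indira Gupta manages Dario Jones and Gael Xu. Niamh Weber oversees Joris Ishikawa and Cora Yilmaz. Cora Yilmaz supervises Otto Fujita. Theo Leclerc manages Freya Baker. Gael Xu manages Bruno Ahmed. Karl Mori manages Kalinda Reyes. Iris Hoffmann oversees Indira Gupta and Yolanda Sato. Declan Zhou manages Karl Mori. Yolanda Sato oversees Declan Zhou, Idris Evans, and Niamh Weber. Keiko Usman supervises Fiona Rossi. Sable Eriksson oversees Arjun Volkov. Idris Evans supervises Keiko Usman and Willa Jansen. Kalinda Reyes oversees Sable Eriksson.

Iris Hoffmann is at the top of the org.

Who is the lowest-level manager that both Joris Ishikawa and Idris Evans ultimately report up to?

Joris Ishikawa's chain of managers is Niamh Weber, Yolanda Sato, Iris Hoffmann. Idris Evans's chain of managers is Yolanda Sato, Iris Hoffmann. The first manager that appears in both chains is Yolanda Sato.

Yolanda Sato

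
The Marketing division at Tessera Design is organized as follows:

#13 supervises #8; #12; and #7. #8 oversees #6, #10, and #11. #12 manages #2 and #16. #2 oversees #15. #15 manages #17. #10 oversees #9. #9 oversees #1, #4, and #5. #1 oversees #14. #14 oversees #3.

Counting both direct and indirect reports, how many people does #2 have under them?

#2 directly manages #15. Under #15: #17 (1). That's 2 in total.

2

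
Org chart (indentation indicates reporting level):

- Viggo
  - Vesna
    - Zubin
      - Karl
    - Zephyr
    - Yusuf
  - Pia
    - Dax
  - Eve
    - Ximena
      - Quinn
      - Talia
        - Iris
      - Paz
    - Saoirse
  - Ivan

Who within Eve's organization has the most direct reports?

Direct-report counts within Eve's organization: Eve has 2; Ximena has 3; Talia has 1. The largest is 3, held by Ximena.

Ximena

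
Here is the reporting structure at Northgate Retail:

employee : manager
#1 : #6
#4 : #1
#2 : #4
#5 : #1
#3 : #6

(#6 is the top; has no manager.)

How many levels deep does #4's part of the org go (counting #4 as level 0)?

1

The longest chain under #4 runs #4 → #2, which is 1 level below #4.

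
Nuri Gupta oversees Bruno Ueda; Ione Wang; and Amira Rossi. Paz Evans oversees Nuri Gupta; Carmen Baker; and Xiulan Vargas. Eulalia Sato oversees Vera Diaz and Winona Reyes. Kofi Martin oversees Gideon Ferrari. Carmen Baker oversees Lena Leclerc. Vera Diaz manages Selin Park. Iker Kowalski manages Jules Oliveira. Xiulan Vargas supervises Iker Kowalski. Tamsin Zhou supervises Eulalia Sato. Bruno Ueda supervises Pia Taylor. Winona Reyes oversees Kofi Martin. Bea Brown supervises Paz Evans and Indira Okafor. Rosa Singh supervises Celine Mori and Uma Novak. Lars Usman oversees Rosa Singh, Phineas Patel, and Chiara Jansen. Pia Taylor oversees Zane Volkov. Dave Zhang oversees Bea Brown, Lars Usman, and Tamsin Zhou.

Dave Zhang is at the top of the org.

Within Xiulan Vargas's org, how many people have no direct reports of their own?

1

The only person in Xiulan Vargas's organization with no one reporting to them is Jules Oliveira. That is 1.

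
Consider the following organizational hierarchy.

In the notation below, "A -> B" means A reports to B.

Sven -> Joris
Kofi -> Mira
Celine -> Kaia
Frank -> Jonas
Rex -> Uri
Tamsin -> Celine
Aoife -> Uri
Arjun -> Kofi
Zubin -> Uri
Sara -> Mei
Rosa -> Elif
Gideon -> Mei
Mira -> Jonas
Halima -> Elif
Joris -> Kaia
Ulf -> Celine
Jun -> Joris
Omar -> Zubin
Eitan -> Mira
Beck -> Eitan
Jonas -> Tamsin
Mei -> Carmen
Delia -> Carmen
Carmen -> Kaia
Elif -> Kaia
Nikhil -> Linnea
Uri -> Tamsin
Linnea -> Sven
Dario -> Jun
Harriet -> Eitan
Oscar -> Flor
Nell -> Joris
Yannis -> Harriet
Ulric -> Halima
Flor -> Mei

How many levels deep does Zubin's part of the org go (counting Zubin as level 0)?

1

The longest chain under Zubin runs Zubin → Omar, which is 1 level below Zubin.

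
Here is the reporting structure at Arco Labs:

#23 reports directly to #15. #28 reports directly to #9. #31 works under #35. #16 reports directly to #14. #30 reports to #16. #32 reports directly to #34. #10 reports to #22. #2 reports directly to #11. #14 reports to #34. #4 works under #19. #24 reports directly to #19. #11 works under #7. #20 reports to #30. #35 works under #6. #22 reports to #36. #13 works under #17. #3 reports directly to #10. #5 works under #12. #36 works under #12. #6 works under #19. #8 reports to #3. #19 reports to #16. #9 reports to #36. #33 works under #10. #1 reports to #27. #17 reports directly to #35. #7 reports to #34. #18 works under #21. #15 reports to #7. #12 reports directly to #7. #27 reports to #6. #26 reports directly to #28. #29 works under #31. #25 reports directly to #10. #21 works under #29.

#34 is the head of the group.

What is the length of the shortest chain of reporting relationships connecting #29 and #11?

#29 is 7 levels below #34, and #11 is 2 levels below #34 (their lowest common manager). The shortest path runs up from #29 to #34 and back down to #11: 7 + 2 = 9 links.

9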